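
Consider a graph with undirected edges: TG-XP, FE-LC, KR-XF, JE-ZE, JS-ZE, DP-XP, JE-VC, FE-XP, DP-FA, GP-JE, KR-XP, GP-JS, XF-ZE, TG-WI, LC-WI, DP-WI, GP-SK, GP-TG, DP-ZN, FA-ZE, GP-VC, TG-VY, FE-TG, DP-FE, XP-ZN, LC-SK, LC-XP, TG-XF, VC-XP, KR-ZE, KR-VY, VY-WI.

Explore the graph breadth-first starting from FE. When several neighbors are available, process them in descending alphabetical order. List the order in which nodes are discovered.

FE → XP → TG → LC → DP → ZN → VC → KR → XF → WI → VY → GP → SK → FA → JE → ZE → JS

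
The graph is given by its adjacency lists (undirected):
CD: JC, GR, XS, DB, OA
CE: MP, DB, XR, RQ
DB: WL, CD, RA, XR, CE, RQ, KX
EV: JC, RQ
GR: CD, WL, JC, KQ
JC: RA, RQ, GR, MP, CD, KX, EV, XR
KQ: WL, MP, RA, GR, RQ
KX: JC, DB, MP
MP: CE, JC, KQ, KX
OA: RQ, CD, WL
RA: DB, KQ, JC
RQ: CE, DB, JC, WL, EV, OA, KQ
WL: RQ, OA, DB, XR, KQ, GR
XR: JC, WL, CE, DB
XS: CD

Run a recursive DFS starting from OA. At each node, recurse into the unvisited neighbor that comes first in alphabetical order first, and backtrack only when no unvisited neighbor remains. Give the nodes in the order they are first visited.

OA -> CD -> DB -> CE -> MP -> JC -> EV -> RQ -> KQ -> GR -> WL -> XR -> RA -> KX -> XS

Visit OA
OA → CD
CD → DB
DB → CE
CE → MP
MP → JC
JC → EV
EV → RQ
RQ → KQ
KQ → GR
GR → WL
WL → XR
KQ → RA
JC → KX
CD → XS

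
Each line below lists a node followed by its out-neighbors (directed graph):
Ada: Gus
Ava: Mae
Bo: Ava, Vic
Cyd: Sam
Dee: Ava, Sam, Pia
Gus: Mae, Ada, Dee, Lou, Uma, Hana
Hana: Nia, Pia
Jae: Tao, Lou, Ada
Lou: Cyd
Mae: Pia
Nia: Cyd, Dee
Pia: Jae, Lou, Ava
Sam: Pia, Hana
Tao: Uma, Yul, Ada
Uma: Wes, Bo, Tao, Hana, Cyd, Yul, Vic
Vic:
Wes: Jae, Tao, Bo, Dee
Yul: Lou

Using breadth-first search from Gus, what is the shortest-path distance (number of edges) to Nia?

2

Level 0: Gus
Level 1: Ada, Dee, Hana, Lou, Mae, Uma
Level 2: Ava, Bo, Cyd, Nia, Pia, Sam, Tao, Vic, Wes, Yul
Level 3: Jae
Nia first appears at level 2.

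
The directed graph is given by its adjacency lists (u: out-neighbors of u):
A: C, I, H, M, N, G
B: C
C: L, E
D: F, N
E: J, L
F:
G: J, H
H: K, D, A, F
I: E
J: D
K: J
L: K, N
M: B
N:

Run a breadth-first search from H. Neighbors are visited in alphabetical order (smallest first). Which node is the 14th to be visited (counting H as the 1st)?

B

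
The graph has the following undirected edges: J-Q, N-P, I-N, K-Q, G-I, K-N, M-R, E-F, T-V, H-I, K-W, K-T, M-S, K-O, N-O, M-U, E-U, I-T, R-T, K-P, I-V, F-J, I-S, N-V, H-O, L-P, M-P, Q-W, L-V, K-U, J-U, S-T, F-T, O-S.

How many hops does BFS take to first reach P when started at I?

Level 0: I
Level 1: G, H, N, S, T, V
Level 2: F, K, L, M, O, P, R
Level 3: E, J, Q, U, W
P first appears at level 2.

2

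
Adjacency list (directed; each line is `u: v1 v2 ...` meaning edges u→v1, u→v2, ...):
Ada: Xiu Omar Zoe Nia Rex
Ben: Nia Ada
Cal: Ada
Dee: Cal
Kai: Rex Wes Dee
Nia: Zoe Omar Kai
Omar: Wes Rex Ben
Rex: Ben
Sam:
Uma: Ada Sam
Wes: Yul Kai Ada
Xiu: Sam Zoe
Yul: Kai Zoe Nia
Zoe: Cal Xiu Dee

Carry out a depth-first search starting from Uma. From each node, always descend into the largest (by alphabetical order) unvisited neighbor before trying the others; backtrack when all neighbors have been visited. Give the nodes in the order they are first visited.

Uma, Sam, Ada, Zoe, Xiu, Dee, Cal, Rex, Ben, Nia, Omar, Wes, Yul, Kai

Visit Uma
Uma → Sam
Uma → Ada
Ada → Zoe
Zoe → Xiu
Zoe → Dee
Dee → Cal
Ada → Rex
Rex → Ben
Ben → Nia
Nia → Omar
Omar → Wes
Wes → Yul
Yul → Kai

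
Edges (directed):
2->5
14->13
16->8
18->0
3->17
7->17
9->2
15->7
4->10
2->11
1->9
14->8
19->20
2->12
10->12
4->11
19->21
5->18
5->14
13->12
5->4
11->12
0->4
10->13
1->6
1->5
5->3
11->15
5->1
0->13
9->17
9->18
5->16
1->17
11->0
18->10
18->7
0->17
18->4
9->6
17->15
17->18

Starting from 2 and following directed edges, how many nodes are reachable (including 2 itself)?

BFS from 2 visits: 2, 12, 11, 5, 15, 0, 18, 16, 14, 4, 3, 1, 7, 17, 13, 10, 8, 9, 6
Reachable nodes: 19 of 22 total.

19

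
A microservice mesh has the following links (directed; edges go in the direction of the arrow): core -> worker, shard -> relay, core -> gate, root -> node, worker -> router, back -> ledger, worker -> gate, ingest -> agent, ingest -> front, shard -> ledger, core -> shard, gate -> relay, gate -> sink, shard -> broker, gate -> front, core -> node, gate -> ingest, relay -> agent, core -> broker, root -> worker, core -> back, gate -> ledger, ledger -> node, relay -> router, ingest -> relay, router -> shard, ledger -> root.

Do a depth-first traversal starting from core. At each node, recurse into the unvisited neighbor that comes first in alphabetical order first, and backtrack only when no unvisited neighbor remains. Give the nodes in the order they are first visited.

core -> back -> ledger -> node -> root -> worker -> gate -> front -> ingest -> agent -> relay -> router -> shard -> broker -> sink

Visit core
core → back
back → ledger
ledger → node
ledger → root
root → worker
worker → gate
gate → front
gate → ingest
ingest → agent
ingest → relay
relay → router
router → shard
shard → broker
gate → sink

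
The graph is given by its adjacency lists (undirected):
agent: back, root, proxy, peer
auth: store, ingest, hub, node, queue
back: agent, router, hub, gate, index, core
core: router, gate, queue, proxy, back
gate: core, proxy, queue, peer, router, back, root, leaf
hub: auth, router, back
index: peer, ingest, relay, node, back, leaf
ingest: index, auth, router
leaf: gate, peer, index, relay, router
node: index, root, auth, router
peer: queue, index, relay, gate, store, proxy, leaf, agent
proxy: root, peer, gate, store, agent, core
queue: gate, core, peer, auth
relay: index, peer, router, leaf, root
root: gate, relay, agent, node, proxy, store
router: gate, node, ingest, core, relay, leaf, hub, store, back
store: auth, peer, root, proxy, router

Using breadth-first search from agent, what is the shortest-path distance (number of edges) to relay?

2

Level 0: agent
Level 1: back, peer, proxy, root
Level 2: core, gate, hub, index, leaf, node, queue, relay, router, store
Level 3: auth, ingest
relay first appears at level 2.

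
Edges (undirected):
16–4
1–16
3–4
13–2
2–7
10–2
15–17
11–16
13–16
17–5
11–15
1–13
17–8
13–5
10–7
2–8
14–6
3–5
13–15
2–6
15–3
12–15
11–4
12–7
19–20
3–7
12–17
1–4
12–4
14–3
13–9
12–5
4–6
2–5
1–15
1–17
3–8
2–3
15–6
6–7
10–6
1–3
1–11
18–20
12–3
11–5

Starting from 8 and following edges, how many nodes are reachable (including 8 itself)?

17

BFS from 8 visits: 8, 17, 3, 2, 15, 12, 5, 1, 14, 7, 4, 13, 10, 6, 11, 16, 9
Reachable nodes: 17 of 20 total.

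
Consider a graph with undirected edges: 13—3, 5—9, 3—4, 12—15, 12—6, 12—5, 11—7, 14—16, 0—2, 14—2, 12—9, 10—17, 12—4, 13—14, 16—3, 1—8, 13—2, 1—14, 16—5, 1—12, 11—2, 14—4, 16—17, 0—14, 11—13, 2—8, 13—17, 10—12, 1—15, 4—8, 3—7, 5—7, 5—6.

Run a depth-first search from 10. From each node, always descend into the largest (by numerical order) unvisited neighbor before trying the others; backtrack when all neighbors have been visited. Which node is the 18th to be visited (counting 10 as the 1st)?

6

Visit 10
10 → 17
17 → 16
16 → 14
14 → 13
13 → 11
11 → 7
7 → 5
5 → 12
12 → 15
15 → 1
1 → 8
8 → 4
4 → 3
8 → 2
2 → 0
12 → 9
12 → 6

Visit order: 10, 17, 16, 14, 13, 11, 7, 5, 12, 15, 1, 8, 4, 3, 2, 0, 9, 6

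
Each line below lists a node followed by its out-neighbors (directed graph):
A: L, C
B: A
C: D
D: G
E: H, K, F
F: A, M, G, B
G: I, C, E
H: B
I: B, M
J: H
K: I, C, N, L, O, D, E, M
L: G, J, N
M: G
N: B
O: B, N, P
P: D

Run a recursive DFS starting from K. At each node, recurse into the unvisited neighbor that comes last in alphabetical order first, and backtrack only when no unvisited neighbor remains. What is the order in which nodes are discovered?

K → O → P → D → G → I → M → B → A → L → N → J → H → C → E → F

Visit K
K → O
O → P
P → D
D → G
G → I
I → M
I → B
B → A
A → L
L → N
L → J
J → H
A → C
G → E
E → F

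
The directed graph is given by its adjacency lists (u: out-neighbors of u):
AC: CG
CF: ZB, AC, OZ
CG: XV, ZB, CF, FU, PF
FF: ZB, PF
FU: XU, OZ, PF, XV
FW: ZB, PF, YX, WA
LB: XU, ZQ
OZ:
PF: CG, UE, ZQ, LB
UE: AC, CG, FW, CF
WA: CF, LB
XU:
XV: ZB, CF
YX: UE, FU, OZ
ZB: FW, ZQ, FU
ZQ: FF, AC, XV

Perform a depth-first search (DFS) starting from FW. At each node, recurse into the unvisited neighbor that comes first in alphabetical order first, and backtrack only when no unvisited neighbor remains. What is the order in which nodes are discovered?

Visit FW
FW → PF
PF → CG
CG → CF
CF → AC
CF → OZ
CF → ZB
ZB → FU
FU → XU
FU → XV
ZB → ZQ
ZQ → FF
PF → LB
PF → UE
FW → WA
FW → YX

FW PF CG CF AC OZ ZB FU XU XV ZQ FF LB UE WA YX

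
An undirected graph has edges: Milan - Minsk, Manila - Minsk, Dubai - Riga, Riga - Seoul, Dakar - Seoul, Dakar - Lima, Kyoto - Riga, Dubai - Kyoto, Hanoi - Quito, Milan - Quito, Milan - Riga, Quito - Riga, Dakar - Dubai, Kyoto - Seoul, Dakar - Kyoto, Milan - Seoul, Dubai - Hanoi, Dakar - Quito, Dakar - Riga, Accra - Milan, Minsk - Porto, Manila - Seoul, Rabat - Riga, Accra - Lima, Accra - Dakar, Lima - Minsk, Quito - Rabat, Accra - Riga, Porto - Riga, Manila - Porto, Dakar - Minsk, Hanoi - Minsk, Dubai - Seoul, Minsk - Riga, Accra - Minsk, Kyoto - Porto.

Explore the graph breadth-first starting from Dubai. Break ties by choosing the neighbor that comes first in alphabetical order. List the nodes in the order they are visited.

Dubai, Dakar, Hanoi, Kyoto, Riga, Seoul, Accra, Lima, Minsk, Quito, Porto, Milan, Rabat, Manila

Visit Dubai; enqueue Dakar, Hanoi, Kyoto, Riga, Seoul → queue [Dakar, Hanoi, Kyoto, Riga, Seoul]
Visit Dakar; enqueue Accra, Lima, Minsk, Quito → queue [Hanoi, Kyoto, Riga, Seoul, Accra, Lima, Minsk, Quito]
Visit Hanoi → queue [Kyoto, Riga, Seoul, Accra, Lima, Minsk, Quito]
Visit Kyoto; enqueue Porto → queue [Riga, Seoul, Accra, Lima, Minsk, Quito, Porto]
Visit Riga; enqueue Milan, Rabat → queue [Seoul, Accra, Lima, Minsk, Quito, Porto, Milan, Rabat]
Visit Seoul; enqueue Manila → queue [Accra, Lima, Minsk, Quito, Porto, Milan, Rabat, Manila]
Visit Accra → queue [Lima, Minsk, Quito, Porto, Milan, Rabat, Manila]
Visit Lima → queue [Minsk, Quito, Porto, Milan, Rabat, Manila]
Visit Minsk → queue [Quito, Porto, Milan, Rabat, Manila]
Visit Quito → queue [Porto, Milan, Rabat, Manila]
Visit Porto → queue [Milan, Rabat, Manila]
Visit Milan → queue [Rabat, Manila]
Visit Rabat → queue [Manila]
Visit Manila → queue []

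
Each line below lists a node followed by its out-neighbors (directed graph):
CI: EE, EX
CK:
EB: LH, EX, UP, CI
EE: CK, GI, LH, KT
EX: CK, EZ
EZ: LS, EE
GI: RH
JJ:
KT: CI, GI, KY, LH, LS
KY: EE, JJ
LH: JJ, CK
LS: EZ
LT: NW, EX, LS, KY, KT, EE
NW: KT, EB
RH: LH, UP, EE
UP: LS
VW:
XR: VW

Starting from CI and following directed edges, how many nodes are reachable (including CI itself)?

13

BFS from CI visits: CI, EE, EX, CK, GI, LH, KT, EZ, RH, JJ, KY, LS, UP
Reachable nodes: 13 of 18 total.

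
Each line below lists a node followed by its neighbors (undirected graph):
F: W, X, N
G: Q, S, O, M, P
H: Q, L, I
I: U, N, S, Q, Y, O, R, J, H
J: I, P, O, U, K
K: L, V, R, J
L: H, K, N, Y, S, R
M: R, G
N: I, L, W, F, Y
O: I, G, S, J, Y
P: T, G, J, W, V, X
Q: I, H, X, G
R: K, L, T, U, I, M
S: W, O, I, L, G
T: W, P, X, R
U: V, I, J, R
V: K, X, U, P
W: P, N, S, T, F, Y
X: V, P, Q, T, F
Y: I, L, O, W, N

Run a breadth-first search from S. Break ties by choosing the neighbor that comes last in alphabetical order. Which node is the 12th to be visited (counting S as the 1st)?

J

Visit S; enqueue W, O, L, I, G → queue [W, O, L, I, G]
Visit W; enqueue Y, T, P, N, F → queue [O, L, I, G, Y, T, P, N, F]
Visit O; enqueue J → queue [L, I, G, Y, T, P, N, F, J]
Visit L; enqueue R, K, H → queue [I, G, Y, T, P, N, F, J, R, K, H]
Visit I; enqueue U, Q → queue [G, Y, T, P, N, F, J, R, K, H, U, Q]
Visit G; enqueue M → queue [Y, T, P, N, F, J, R, K, H, U, Q, M]
Visit Y → queue [T, P, N, F, J, R, K, H, U, Q, M]
Visit T; enqueue X → queue [P, N, F, J, R, K, H, U, Q, M, X]
Visit P; enqueue V → queue [N, F, J, R, K, H, U, Q, M, X, V]
Visit N → queue [F, J, R, K, H, U, Q, M, X, V]
Visit F → queue [J, R, K, H, U, Q, M, X, V]
Visit J → queue [R, K, H, U, Q, M, X, V]
Visit R → queue [K, H, U, Q, M, X, V]
Visit K → queue [H, U, Q, M, X, V]
Visit H → queue [U, Q, M, X, V]
Visit U → queue [Q, M, X, V]
Visit Q → queue [M, X, V]
Visit M → queue [X, V]
Visit X → queue [V]
Visit V → queue []

Visit order: S, W, O, L, I, G, Y, T, P, N, F, J, R, K, H, U, Q, M, X, V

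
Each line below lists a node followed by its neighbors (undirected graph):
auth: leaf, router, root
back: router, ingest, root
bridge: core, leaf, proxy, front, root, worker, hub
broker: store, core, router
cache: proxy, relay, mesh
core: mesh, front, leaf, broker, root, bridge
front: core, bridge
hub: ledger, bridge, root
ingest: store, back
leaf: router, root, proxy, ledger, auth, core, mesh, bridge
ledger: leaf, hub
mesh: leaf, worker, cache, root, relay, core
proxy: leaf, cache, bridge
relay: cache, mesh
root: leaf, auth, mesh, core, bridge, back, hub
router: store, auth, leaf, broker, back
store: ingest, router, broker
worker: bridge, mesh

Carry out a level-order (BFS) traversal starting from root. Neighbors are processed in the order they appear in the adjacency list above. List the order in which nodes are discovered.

root, leaf, auth, mesh, core, bridge, back, hub, router, proxy, ledger, worker, cache, relay, front, broker, ingest, store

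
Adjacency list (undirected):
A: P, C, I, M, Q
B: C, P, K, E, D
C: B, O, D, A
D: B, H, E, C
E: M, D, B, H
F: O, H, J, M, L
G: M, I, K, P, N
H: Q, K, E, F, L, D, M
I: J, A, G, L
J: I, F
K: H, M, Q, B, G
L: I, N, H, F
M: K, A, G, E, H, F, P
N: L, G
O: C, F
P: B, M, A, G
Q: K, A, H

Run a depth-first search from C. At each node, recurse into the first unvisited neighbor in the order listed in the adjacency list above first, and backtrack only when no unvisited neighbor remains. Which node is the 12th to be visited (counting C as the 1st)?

O

Visit C
C → B
B → P
P → M
M → K
K → H
H → Q
Q → A
A → I
I → J
J → F
F → O
F → L
L → N
N → G
H → E
E → D

Visit order: C, B, P, M, K, H, Q, A, I, J, F, O, L, N, G, E, D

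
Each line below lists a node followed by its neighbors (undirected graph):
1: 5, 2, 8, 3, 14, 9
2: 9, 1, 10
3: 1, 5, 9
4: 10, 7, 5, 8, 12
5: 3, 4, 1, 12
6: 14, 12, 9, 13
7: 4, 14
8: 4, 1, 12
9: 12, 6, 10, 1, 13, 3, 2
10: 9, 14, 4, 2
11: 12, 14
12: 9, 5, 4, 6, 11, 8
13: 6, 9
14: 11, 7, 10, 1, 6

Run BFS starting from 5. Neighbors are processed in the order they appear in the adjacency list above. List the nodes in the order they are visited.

Visit 5; enqueue 3, 4, 1, 12 → queue [3, 4, 1, 12]
Visit 3; enqueue 9 → queue [4, 1, 12, 9]
Visit 4; enqueue 10, 7, 8 → queue [1, 12, 9, 10, 7, 8]
Visit 1; enqueue 2, 14 → queue [12, 9, 10, 7, 8, 2, 14]
Visit 12; enqueue 6, 11 → queue [9, 10, 7, 8, 2, 14, 6, 11]
Visit 9; enqueue 13 → queue [10, 7, 8, 2, 14, 6, 11, 13]
Visit 10 → queue [7, 8, 2, 14, 6, 11, 13]
Visit 7 → queue [8, 2, 14, 6, 11, 13]
Visit 8 → queue [2, 14, 6, 11, 13]
Visit 2 → queue [14, 6, 11, 13]
Visit 14 → queue [6, 11, 13]
Visit 6 → queue [11, 13]
Visit 11 → queue [13]
Visit 13 → queue []

5, 3, 4, 1, 12, 9, 10, 7, 8, 2, 14, 6, 11, 13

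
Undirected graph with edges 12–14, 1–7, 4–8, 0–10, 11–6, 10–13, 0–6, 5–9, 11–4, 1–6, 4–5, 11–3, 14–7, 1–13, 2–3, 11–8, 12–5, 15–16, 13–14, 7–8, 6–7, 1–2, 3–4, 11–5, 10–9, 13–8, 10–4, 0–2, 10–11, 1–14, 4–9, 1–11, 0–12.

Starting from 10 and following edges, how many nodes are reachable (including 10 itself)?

15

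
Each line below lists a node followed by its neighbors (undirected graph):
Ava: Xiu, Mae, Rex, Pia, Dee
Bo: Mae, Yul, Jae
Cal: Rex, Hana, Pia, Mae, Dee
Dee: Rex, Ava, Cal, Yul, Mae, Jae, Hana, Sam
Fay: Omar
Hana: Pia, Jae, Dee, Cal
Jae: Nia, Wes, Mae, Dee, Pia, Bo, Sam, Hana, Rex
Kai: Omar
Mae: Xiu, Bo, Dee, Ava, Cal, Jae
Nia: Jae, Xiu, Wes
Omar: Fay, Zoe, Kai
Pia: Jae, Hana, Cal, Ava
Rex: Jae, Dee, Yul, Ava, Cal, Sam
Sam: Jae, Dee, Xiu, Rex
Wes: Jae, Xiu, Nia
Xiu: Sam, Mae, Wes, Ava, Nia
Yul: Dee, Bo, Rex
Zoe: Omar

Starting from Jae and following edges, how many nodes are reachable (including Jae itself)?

BFS from Jae visits: Jae, Bo, Dee, Hana, Mae, Nia, Pia, Rex, Sam, Wes, Yul, Ava, Cal, Xiu
Reachable nodes: 14 of 18 total.

14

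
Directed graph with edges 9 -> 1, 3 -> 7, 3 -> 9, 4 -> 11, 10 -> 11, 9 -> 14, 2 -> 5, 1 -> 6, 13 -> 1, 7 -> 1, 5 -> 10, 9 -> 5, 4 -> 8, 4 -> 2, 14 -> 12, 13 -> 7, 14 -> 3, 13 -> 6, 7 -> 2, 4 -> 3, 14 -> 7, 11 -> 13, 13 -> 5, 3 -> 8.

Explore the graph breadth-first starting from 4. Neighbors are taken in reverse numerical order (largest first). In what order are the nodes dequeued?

Visit 4; enqueue 11, 8, 3, 2 → queue [11, 8, 3, 2]
Visit 11; enqueue 13 → queue [8, 3, 2, 13]
Visit 8 → queue [3, 2, 13]
Visit 3; enqueue 9, 7 → queue [2, 13, 9, 7]
Visit 2; enqueue 5 → queue [13, 9, 7, 5]
Visit 13; enqueue 6, 1 → queue [9, 7, 5, 6, 1]
Visit 9; enqueue 14 → queue [7, 5, 6, 1, 14]
Visit 7 → queue [5, 6, 1, 14]
Visit 5; enqueue 10 → queue [6, 1, 14, 10]
Visit 6 → queue [1, 14, 10]
Visit 1 → queue [14, 10]
Visit 14; enqueue 12 → queue [10, 12]
Visit 10 → queue [12]
Visit 12 → queue []

4, 11, 8, 3, 2, 13, 9, 7, 5, 6, 1, 14, 10, 12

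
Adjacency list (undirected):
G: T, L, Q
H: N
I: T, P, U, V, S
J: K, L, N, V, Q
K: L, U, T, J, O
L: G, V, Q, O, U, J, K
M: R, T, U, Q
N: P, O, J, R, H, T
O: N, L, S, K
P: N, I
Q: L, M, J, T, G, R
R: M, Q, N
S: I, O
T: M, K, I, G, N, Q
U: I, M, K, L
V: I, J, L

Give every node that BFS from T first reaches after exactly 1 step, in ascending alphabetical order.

G, I, K, M, N, Q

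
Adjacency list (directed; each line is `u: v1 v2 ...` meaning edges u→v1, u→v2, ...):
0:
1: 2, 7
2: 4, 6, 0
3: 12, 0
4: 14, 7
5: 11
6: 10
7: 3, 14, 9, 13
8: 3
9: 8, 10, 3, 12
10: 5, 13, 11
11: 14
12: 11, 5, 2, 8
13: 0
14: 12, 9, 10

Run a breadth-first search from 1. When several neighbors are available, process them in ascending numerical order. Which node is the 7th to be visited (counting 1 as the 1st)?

Visit 1; enqueue 2, 7 → queue [2, 7]
Visit 2; enqueue 0, 4, 6 → queue [7, 0, 4, 6]
Visit 7; enqueue 3, 9, 13, 14 → queue [0, 4, 6, 3, 9, 13, 14]
Visit 0 → queue [4, 6, 3, 9, 13, 14]
Visit 4 → queue [6, 3, 9, 13, 14]
Visit 6; enqueue 10 → queue [3, 9, 13, 14, 10]
Visit 3; enqueue 12 → queue [9, 13, 14, 10, 12]
Visit 9; enqueue 8 → queue [13, 14, 10, 12, 8]
Visit 13 → queue [14, 10, 12, 8]
Visit 14 → queue [10, 12, 8]
Visit 10; enqueue 5, 11 → queue [12, 8, 5, 11]
Visit 12 → queue [8, 5, 11]
Visit 8 → queue [5, 11]
Visit 5 → queue [11]
Visit 11 → queue []

Visit order: 1, 2, 7, 0, 4, 6, 3, 9, 13, 14, 10, 12, 8, 5, 11

3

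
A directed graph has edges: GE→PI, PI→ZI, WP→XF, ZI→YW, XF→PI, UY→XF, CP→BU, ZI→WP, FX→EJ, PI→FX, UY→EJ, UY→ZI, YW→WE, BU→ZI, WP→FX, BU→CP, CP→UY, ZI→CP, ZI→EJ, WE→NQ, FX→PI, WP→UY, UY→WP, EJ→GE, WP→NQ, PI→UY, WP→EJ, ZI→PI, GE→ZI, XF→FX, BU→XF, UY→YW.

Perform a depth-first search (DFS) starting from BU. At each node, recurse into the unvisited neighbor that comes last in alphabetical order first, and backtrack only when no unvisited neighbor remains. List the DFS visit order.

Visit BU
BU → ZI
ZI → YW
YW → WE
WE → NQ
ZI → WP
WP → XF
XF → PI
PI → UY
UY → EJ
EJ → GE
PI → FX
ZI → CP

BU → ZI → YW → WE → NQ → WP → XF → PI → UY → EJ → GE → FX → CP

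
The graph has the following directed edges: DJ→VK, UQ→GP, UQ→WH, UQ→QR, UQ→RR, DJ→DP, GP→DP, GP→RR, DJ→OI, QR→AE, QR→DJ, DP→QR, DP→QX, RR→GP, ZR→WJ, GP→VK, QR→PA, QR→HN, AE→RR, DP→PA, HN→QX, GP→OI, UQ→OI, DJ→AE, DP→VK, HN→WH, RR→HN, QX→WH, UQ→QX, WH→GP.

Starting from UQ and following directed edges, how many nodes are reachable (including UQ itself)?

13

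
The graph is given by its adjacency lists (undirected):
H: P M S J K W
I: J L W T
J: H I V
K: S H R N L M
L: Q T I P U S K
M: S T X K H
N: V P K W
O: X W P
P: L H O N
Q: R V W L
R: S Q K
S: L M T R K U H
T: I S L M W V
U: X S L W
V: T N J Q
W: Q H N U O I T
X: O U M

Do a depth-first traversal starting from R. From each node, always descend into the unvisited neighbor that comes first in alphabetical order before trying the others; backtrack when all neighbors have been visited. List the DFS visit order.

Visit R
R → K
K → H
H → J
J → I
I → L
L → P
P → N
N → V
V → Q
Q → W
W → O
O → X
X → M
M → S
S → T
S → U

R, K, H, J, I, L, P, N, V, Q, W, O, X, M, S, T, U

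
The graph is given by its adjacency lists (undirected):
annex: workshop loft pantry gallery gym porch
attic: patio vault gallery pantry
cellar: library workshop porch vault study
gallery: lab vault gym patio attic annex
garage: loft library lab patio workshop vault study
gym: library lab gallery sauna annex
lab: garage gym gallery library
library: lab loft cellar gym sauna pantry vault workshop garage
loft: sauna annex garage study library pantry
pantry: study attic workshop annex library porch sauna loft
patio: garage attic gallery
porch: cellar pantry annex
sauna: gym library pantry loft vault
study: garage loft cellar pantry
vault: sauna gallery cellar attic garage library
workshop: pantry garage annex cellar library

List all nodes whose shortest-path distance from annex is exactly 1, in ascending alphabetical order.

Level 0: annex
Level 1: gallery, gym, loft, pantry, porch, workshop
Level 2: attic, cellar, garage, lab, library, patio, sauna, study, vault

gallery, gym, loft, pantry, porch, workshop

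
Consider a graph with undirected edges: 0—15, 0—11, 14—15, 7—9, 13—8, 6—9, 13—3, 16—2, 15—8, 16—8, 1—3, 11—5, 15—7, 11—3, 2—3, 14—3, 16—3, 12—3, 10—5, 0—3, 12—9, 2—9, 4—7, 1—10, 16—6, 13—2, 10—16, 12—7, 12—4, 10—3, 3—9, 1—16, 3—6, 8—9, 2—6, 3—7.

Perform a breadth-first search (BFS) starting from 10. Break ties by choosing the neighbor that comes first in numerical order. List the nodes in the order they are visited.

Visit 10; enqueue 1, 3, 5, 16 → queue [1, 3, 5, 16]
Visit 1 → queue [3, 5, 16]
Visit 3; enqueue 0, 2, 6, 7, 9, 11, 12, 13, 14 → queue [5, 16, 0, 2, 6, 7, 9, 11, 12, 13, 14]
Visit 5 → queue [16, 0, 2, 6, 7, 9, 11, 12, 13, 14]
Visit 16; enqueue 8 → queue [0, 2, 6, 7, 9, 11, 12, 13, 14, 8]
Visit 0; enqueue 15 → queue [2, 6, 7, 9, 11, 12, 13, 14, 8, 15]
Visit 2 → queue [6, 7, 9, 11, 12, 13, 14, 8, 15]
Visit 6 → queue [7, 9, 11, 12, 13, 14, 8, 15]
Visit 7; enqueue 4 → queue [9, 11, 12, 13, 14, 8, 15, 4]
Visit 9 → queue [11, 12, 13, 14, 8, 15, 4]
Visit 11 → queue [12, 13, 14, 8, 15, 4]
Visit 12 → queue [13, 14, 8, 15, 4]
Visit 13 → queue [14, 8, 15, 4]
Visit 14 → queue [8, 15, 4]
Visit 8 → queue [15, 4]
Visit 15 → queue [4]
Visit 4 → queue []

10 -> 1 -> 3 -> 5 -> 16 -> 0 -> 2 -> 6 -> 7 -> 9 -> 11 -> 12 -> 13 -> 14 -> 8 -> 15 -> 4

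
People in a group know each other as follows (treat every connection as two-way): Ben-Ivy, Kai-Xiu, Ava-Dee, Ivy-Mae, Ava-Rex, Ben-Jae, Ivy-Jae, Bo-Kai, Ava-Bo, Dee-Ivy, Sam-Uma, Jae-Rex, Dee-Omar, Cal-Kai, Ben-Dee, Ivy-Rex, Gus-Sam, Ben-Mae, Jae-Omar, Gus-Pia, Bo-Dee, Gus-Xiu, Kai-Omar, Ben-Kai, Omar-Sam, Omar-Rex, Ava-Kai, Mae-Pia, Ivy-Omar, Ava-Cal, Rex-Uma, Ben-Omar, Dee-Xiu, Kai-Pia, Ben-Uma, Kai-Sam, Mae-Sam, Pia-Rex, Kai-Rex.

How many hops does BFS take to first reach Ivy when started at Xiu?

Level 0: Xiu
Level 1: Dee, Gus, Kai
Level 2: Ava, Ben, Bo, Cal, Ivy, Omar, Pia, Rex, Sam
Level 3: Jae, Mae, Uma
Ivy first appears at level 2.

2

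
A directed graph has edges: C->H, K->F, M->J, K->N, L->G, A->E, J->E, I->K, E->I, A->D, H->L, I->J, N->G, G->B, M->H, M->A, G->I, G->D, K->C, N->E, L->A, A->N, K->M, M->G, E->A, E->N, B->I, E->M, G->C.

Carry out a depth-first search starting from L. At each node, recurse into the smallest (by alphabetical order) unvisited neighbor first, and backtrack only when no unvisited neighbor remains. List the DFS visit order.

Visit L
L → A
A → D
A → E
E → I
I → J
I → K
K → C
C → H
K → F
K → M
M → G
G → B
K → N

L → A → D → E → I → J → K → C → H → F → M → G → B → N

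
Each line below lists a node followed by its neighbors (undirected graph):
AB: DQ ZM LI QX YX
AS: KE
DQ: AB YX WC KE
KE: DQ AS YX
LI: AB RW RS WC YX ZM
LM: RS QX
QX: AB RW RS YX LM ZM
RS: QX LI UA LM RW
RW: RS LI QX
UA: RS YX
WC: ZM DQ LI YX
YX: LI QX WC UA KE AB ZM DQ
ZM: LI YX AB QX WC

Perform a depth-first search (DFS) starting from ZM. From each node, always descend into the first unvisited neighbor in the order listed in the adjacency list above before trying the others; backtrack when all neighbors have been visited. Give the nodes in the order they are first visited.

ZM LI AB DQ YX QX RW RS UA LM WC KE AS

Visit ZM
ZM → LI
LI → AB
AB → DQ
DQ → YX
YX → QX
QX → RW
RW → RS
RS → UA
RS → LM
YX → WC
YX → KE
KE → AS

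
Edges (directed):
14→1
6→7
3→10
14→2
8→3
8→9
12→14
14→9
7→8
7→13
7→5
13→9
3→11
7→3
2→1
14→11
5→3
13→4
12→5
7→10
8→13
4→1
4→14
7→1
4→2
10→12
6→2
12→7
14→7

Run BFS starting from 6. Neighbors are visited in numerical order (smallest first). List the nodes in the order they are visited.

Visit 6; enqueue 2, 7 → queue [2, 7]
Visit 2; enqueue 1 → queue [7, 1]
Visit 7; enqueue 3, 5, 8, 10, 13 → queue [1, 3, 5, 8, 10, 13]
Visit 1 → queue [3, 5, 8, 10, 13]
Visit 3; enqueue 11 → queue [5, 8, 10, 13, 11]
Visit 5 → queue [8, 10, 13, 11]
Visit 8; enqueue 9 → queue [10, 13, 11, 9]
Visit 10; enqueue 12 → queue [13, 11, 9, 12]
Visit 13; enqueue 4 → queue [11, 9, 12, 4]
Visit 11 → queue [9, 12, 4]
Visit 9 → queue [12, 4]
Visit 12; enqueue 14 → queue [4, 14]
Visit 4 → queue [14]
Visit 14 → queue []

6, 2, 7, 1, 3, 5, 8, 10, 13, 11, 9, 12, 4, 14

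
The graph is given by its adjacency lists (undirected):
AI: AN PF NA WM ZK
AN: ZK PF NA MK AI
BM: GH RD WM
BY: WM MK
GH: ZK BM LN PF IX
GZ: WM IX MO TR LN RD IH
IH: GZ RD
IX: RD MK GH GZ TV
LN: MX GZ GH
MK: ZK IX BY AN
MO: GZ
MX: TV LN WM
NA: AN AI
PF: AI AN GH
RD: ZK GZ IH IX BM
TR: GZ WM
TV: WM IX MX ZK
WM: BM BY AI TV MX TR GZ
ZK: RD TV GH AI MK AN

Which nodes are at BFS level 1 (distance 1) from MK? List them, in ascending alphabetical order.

AN, BY, IX, ZK

Level 0: MK
Level 1: AN, BY, IX, ZK
Level 2: AI, GH, GZ, NA, PF, RD, TV, WM
Level 3: BM, IH, LN, MO, MX, TR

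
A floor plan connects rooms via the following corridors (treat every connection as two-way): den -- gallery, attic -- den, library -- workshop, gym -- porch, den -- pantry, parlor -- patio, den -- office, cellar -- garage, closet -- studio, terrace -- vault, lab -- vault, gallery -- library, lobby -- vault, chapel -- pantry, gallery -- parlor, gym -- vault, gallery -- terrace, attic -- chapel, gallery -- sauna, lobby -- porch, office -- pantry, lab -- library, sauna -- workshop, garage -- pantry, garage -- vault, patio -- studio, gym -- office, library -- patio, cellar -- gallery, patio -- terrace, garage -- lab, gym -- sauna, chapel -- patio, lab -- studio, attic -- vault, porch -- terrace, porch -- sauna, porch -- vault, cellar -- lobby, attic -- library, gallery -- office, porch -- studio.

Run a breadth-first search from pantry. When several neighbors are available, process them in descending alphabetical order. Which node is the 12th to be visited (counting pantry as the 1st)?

Visit pantry; enqueue office, garage, den, chapel → queue [office, garage, den, chapel]
Visit office; enqueue gym, gallery → queue [garage, den, chapel, gym, gallery]
Visit garage; enqueue vault, lab, cellar → queue [den, chapel, gym, gallery, vault, lab, cellar]
Visit den; enqueue attic → queue [chapel, gym, gallery, vault, lab, cellar, attic]
Visit chapel; enqueue patio → queue [gym, gallery, vault, lab, cellar, attic, patio]
Visit gym; enqueue sauna, porch → queue [gallery, vault, lab, cellar, attic, patio, sauna, porch]
Visit gallery; enqueue terrace, parlor, library → queue [vault, lab, cellar, attic, patio, sauna, porch, terrace, parlor, library]
Visit vault; enqueue lobby → queue [lab, cellar, attic, patio, sauna, porch, terrace, parlor, library, lobby]
Visit lab; enqueue studio → queue [cellar, attic, patio, sauna, porch, terrace, parlor, library, lobby, studio]
Visit cellar → queue [attic, patio, sauna, porch, terrace, parlor, library, lobby, studio]
Visit attic → queue [patio, sauna, porch, terrace, parlor, library, lobby, studio]
Visit patio → queue [sauna, porch, terrace, parlor, library, lobby, studio]
Visit sauna; enqueue workshop → queue [porch, terrace, parlor, library, lobby, studio, workshop]
Visit porch → queue [terrace, parlor, library, lobby, studio, workshop]
Visit terrace → queue [parlor, library, lobby, studio, workshop]
Visit parlor → queue [library, lobby, studio, workshop]
Visit library → queue [lobby, studio, workshop]
Visit lobby → queue [studio, workshop]
Visit studio; enqueue closet → queue [workshop, closet]
Visit workshop → queue [closet]
Visit closet → queue []

Visit order: pantry, office, garage, den, chapel, gym, gallery, vault, lab, cellar, attic, patio, sauna, porch, terrace, parlor, library, lobby, studio, workshop, closet

patio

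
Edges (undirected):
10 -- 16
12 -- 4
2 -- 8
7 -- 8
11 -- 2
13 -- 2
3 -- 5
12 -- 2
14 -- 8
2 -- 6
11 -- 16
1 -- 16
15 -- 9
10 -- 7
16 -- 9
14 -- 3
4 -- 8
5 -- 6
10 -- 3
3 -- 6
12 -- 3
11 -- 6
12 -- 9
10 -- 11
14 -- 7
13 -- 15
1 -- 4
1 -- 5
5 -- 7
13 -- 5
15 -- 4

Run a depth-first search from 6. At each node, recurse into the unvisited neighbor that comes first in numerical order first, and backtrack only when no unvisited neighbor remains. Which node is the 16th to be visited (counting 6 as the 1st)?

13

Visit 6
6 → 2
2 → 8
8 → 4
4 → 1
1 → 5
5 → 3
3 → 10
10 → 7
7 → 14
10 → 11
11 → 16
16 → 9
9 → 12
9 → 15
15 → 13

Visit order: 6, 2, 8, 4, 1, 5, 3, 10, 7, 14, 11, 16, 9, 12, 15, 13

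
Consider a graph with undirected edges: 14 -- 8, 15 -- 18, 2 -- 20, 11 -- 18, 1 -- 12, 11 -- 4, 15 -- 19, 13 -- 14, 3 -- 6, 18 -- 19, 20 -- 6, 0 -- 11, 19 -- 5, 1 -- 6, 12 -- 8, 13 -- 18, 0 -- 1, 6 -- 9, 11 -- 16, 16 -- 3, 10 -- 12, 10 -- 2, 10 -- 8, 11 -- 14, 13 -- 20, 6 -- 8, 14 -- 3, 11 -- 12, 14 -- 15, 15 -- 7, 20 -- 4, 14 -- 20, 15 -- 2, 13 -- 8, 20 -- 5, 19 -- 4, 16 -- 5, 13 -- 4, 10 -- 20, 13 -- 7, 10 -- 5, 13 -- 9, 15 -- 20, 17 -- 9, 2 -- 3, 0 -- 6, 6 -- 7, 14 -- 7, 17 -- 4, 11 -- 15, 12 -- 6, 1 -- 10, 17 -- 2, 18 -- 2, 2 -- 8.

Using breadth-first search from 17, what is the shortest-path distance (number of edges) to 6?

Level 0: 17
Level 1: 2, 4, 9
Level 2: 3, 6, 8, 10, 11, 13, 15, 18, 19, 20
Level 3: 0, 1, 5, 7, 12, 14, 16
6 first appears at level 2.

2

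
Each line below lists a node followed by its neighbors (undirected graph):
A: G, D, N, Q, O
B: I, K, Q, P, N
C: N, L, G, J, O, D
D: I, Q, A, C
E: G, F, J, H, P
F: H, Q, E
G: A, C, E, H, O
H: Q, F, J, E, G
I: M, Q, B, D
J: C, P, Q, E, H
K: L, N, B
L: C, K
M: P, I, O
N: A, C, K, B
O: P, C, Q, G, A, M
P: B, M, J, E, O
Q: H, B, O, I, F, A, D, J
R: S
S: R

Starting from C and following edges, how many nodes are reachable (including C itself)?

BFS from C visits: C, D, G, J, L, N, O, A, I, Q, E, H, P, K, B, M, F
Reachable nodes: 17 of 19 total.

17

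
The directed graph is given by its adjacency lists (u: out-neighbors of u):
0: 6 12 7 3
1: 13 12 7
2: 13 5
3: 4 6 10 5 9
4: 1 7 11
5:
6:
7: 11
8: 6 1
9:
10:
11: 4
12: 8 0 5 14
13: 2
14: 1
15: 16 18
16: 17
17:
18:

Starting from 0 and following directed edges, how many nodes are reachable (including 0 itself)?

15

BFS from 0 visits: 0, 6, 12, 7, 3, 8, 5, 14, 11, 4, 10, 9, 1, 13, 2
Reachable nodes: 15 of 19 total.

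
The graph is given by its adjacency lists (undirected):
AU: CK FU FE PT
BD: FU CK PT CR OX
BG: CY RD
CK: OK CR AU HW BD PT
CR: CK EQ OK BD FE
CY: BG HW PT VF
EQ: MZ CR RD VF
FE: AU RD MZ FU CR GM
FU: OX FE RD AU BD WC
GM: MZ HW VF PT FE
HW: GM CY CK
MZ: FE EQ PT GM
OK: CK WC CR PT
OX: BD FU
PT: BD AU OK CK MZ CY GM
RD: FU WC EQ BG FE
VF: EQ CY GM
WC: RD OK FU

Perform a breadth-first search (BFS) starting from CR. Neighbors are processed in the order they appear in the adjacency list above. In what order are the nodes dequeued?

Visit CR; enqueue CK, EQ, OK, BD, FE → queue [CK, EQ, OK, BD, FE]
Visit CK; enqueue AU, HW, PT → queue [EQ, OK, BD, FE, AU, HW, PT]
Visit EQ; enqueue MZ, RD, VF → queue [OK, BD, FE, AU, HW, PT, MZ, RD, VF]
Visit OK; enqueue WC → queue [BD, FE, AU, HW, PT, MZ, RD, VF, WC]
Visit BD; enqueue FU, OX → queue [FE, AU, HW, PT, MZ, RD, VF, WC, FU, OX]
Visit FE; enqueue GM → queue [AU, HW, PT, MZ, RD, VF, WC, FU, OX, GM]
Visit AU → queue [HW, PT, MZ, RD, VF, WC, FU, OX, GM]
Visit HW; enqueue CY → queue [PT, MZ, RD, VF, WC, FU, OX, GM, CY]
Visit PT → queue [MZ, RD, VF, WC, FU, OX, GM, CY]
Visit MZ → queue [RD, VF, WC, FU, OX, GM, CY]
Visit RD; enqueue BG → queue [VF, WC, FU, OX, GM, CY, BG]
Visit VF → queue [WC, FU, OX, GM, CY, BG]
Visit WC → queue [FU, OX, GM, CY, BG]
Visit FU → queue [OX, GM, CY, BG]
Visit OX → queue [GM, CY, BG]
Visit GM → queue [CY, BG]
Visit CY → queue [BG]
Visit BG → queue []

CR -> CK -> EQ -> OK -> BD -> FE -> AU -> HW -> PT -> MZ -> RD -> VF -> WC -> FU -> OX -> GM -> CY -> BG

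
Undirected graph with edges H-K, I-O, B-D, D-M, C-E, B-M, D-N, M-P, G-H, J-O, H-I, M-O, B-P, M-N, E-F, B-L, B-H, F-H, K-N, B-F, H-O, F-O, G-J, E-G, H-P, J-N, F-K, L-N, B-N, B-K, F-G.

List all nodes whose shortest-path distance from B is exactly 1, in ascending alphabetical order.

D, F, H, K, L, M, N, P

Level 0: B
Level 1: D, F, H, K, L, M, N, P
Level 2: E, G, I, J, O
Level 3: C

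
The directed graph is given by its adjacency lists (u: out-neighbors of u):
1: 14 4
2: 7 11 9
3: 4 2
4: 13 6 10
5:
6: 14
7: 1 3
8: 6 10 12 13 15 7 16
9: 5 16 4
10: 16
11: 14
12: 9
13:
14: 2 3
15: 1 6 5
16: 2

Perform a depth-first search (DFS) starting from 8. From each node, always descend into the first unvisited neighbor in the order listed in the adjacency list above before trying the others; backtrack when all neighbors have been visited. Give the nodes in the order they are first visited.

Visit 8
8 → 6
6 → 14
14 → 2
2 → 7
7 → 1
1 → 4
4 → 13
4 → 10
10 → 16
7 → 3
2 → 11
2 → 9
9 → 5
8 → 12
8 → 15

8 6 14 2 7 1 4 13 10 16 3 11 9 5 12 15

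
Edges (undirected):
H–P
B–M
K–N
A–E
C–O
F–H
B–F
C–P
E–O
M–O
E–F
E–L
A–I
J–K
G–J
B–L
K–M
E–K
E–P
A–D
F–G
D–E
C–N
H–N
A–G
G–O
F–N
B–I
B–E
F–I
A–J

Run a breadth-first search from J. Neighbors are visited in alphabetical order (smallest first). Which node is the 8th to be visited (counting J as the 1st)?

F

Visit J; enqueue A, G, K → queue [A, G, K]
Visit A; enqueue D, E, I → queue [G, K, D, E, I]
Visit G; enqueue F, O → queue [K, D, E, I, F, O]
Visit K; enqueue M, N → queue [D, E, I, F, O, M, N]
Visit D → queue [E, I, F, O, M, N]
Visit E; enqueue B, L, P → queue [I, F, O, M, N, B, L, P]
Visit I → queue [F, O, M, N, B, L, P]
Visit F; enqueue H → queue [O, M, N, B, L, P, H]
Visit O; enqueue C → queue [M, N, B, L, P, H, C]
Visit M → queue [N, B, L, P, H, C]
Visit N → queue [B, L, P, H, C]
Visit B → queue [L, P, H, C]
Visit L → queue [P, H, C]
Visit P → queue [H, C]
Visit H → queue [C]
Visit C → queue []

Visit order: J, A, G, K, D, E, I, F, O, M, N, B, L, P, H, C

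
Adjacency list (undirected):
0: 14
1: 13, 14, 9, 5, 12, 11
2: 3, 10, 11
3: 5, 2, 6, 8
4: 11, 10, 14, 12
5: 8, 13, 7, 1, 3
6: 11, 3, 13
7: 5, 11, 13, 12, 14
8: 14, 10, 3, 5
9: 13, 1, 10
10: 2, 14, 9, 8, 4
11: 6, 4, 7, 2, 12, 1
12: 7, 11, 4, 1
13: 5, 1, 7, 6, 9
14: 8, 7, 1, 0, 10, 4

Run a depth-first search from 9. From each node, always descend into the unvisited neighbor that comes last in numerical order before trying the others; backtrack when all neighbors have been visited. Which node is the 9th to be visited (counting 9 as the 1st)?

Visit 9
9 → 13
13 → 7
7 → 14
14 → 10
10 → 8
8 → 5
5 → 3
3 → 6
6 → 11
11 → 12
12 → 4
12 → 1
11 → 2
14 → 0

Visit order: 9, 13, 7, 14, 10, 8, 5, 3, 6, 11, 12, 4, 1, 2, 0

6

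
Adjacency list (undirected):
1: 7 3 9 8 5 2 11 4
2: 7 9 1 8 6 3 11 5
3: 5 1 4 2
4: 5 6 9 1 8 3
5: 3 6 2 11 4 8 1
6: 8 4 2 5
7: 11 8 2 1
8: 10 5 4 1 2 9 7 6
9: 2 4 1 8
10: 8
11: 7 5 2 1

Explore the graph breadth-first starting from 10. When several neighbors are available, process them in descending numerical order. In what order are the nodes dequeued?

Visit 10; enqueue 8 → queue [8]
Visit 8; enqueue 9, 7, 6, 5, 4, 2, 1 → queue [9, 7, 6, 5, 4, 2, 1]
Visit 9 → queue [7, 6, 5, 4, 2, 1]
Visit 7; enqueue 11 → queue [6, 5, 4, 2, 1, 11]
Visit 6 → queue [5, 4, 2, 1, 11]
Visit 5; enqueue 3 → queue [4, 2, 1, 11, 3]
Visit 4 → queue [2, 1, 11, 3]
Visit 2 → queue [1, 11, 3]
Visit 1 → queue [11, 3]
Visit 11 → queue [3]
Visit 3 → queue []

10 → 8 → 9 → 7 → 6 → 5 → 4 → 2 → 1 → 11 → 3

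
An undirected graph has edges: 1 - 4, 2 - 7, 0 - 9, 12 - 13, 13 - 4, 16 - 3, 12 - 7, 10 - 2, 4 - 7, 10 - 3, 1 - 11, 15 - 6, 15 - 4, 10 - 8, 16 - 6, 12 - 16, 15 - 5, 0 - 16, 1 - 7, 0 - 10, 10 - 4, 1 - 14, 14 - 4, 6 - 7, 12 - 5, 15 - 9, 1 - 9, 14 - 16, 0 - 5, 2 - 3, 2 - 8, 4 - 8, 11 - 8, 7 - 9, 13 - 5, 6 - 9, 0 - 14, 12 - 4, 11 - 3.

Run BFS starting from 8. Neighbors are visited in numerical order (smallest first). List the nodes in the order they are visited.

8, 2, 4, 10, 11, 3, 7, 1, 12, 13, 14, 15, 0, 16, 6, 9, 5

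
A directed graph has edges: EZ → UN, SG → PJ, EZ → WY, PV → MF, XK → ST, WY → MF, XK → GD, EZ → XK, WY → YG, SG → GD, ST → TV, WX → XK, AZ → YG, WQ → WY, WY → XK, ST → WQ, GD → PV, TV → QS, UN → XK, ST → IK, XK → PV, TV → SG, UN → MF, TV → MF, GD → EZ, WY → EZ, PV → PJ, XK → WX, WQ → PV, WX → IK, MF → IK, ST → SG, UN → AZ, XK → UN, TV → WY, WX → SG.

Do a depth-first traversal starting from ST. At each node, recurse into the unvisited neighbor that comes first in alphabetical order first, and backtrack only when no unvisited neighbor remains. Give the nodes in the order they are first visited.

Visit ST
ST → IK
ST → SG
SG → GD
GD → EZ
EZ → UN
UN → AZ
AZ → YG
UN → MF
UN → XK
XK → PV
PV → PJ
XK → WX
EZ → WY
ST → TV
TV → QS
ST → WQ

ST IK SG GD EZ UN AZ YG MF XK PV PJ WX WY TV QS WQ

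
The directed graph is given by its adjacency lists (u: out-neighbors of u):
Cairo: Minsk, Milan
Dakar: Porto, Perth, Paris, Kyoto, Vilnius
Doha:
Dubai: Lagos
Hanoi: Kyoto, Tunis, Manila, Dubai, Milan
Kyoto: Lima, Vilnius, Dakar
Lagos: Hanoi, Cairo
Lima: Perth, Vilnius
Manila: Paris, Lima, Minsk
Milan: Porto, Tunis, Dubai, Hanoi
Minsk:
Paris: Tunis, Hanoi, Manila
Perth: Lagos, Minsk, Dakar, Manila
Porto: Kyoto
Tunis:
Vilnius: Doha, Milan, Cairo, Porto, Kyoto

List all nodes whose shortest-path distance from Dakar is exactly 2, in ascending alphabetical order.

Cairo, Doha, Hanoi, Lagos, Lima, Manila, Milan, Minsk, Tunis

Level 0: Dakar
Level 1: Kyoto, Paris, Perth, Porto, Vilnius
Level 2: Cairo, Doha, Hanoi, Lagos, Lima, Manila, Milan, Minsk, Tunis
Level 3: Dubai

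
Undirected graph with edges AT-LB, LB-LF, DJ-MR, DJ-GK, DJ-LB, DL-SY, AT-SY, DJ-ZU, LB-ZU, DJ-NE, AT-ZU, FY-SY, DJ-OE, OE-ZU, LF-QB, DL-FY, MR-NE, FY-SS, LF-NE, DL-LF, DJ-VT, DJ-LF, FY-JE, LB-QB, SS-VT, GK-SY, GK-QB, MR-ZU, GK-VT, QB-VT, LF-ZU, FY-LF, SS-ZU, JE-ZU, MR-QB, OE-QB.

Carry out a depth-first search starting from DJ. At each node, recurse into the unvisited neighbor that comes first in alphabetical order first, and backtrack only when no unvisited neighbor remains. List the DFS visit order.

DJ → GK → QB → LB → AT → SY → DL → FY → JE → ZU → LF → NE → MR → OE → SS → VT

Visit DJ
DJ → GK
GK → QB
QB → LB
LB → AT
AT → SY
SY → DL
DL → FY
FY → JE
JE → ZU
ZU → LF
LF → NE
NE → MR
ZU → OE
ZU → SS
SS → VT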